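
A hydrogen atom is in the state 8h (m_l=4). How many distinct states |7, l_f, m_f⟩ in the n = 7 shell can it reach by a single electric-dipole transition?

5

E1 requires Δl = ±1, so l_f ∈ {4, 6}; with 0 ≤ l_f ≤ n_f−1 = 6, the allowed l_f values are {4, 6}.
For l_f = 4: m_f ∈ {m_i−1, m_i, m_i+1} ∩ [−4, 4] = {3, 4} → 2 states.
For l_f = 6: m_f ∈ {m_i−1, m_i, m_i+1} ∩ [−6, 6] = {3, 4, 5} → 3 states.
Total: 5.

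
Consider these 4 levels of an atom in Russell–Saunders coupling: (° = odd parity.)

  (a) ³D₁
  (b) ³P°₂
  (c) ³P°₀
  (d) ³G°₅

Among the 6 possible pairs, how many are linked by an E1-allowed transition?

(a)–(b): allowed.
(a)–(c): allowed.
(a)–(d): forbidden (ΔL, ΔJ).
(b)–(c): forbidden (parity, ΔJ).
(b)–(d): forbidden (parity, ΔL, ΔJ).
(c)–(d): forbidden (parity, ΔL, ΔJ).
Allowed pairs: 2 of 6.

2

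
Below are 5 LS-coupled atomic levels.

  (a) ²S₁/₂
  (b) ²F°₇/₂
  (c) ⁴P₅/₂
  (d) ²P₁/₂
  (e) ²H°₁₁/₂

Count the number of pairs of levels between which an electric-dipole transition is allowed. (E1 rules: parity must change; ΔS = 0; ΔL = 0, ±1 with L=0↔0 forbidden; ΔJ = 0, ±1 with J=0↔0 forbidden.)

(a)–(b): forbidden (ΔL, ΔJ).
(a)–(c): forbidden (parity, ΔS, ΔJ).
(a)–(d): forbidden (parity).
(a)–(e): forbidden (ΔL, ΔJ).
(b)–(c): forbidden (ΔS, ΔL).
(b)–(d): forbidden (ΔL, ΔJ).
(b)–(e): forbidden (parity, ΔL, ΔJ).
(c)–(d): forbidden (parity, ΔS, ΔJ).
(c)–(e): forbidden (ΔS, ΔL, ΔJ).
(d)–(e): forbidden (ΔL, ΔJ).
Allowed pairs: 0 of 10.

0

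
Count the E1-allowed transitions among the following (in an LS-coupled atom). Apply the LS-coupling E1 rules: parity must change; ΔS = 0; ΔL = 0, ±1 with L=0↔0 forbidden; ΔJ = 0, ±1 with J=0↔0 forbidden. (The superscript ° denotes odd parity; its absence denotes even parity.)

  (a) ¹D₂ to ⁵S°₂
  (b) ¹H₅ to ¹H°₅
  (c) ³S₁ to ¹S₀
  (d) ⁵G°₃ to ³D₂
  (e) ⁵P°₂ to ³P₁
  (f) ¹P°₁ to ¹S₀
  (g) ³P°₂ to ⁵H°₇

(a) forbidden (ΔS, ΔL fail)
(b) allowed
(c) forbidden (parity, ΔS, ΔL fail)
(d) forbidden (ΔS, ΔL fail)
(e) forbidden (ΔS fails)
(f) allowed
(g) forbidden (parity, ΔS, ΔL, ΔJ fail)
Total allowed: 2 of 7.

2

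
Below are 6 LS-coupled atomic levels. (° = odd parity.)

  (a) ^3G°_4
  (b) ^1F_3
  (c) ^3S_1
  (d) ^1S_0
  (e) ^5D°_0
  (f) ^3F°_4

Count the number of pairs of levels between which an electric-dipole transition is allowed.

(a)–(b): forbidden (ΔS).
(a)–(c): forbidden (ΔL, ΔJ).
(a)–(d): forbidden (ΔS, ΔL, ΔJ).
(a)–(e): forbidden (parity, ΔS, ΔL, ΔJ).
(a)–(f): forbidden (parity).
(b)–(c): forbidden (parity, ΔS, ΔL, ΔJ).
(b)–(d): forbidden (parity, ΔL, ΔJ).
(b)–(e): forbidden (ΔS, ΔJ).
(b)–(f): forbidden (ΔS).
(c)–(d): forbidden (parity, ΔS, ΔL).
(c)–(e): forbidden (ΔS, ΔL).
(c)–(f): forbidden (ΔL, ΔJ).
(d)–(e): forbidden (ΔS, ΔL, ΔJ).
(d)–(f): forbidden (ΔS, ΔL, ΔJ).
(e)–(f): forbidden (parity, ΔS, ΔJ).
Allowed pairs: 0 of 15.

0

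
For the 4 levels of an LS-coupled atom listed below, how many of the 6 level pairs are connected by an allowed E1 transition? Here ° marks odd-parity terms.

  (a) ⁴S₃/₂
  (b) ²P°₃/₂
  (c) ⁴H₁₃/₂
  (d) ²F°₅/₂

(a)–(b): forbidden (ΔS).
(a)–(c): forbidden (parity, ΔL, ΔJ).
(a)–(d): forbidden (ΔS, ΔL).
(b)–(c): forbidden (ΔS, ΔL, ΔJ).
(b)–(d): forbidden (parity, ΔL).
(c)–(d): forbidden (ΔS, ΔL, ΔJ).
Allowed pairs: 0 of 6.

0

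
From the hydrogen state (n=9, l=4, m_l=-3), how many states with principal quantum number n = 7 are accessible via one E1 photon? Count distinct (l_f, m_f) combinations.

5

E1 requires Δl = ±1, so l_f ∈ {3, 5}; with 0 ≤ l_f ≤ n_f−1 = 6, the allowed l_f values are {3, 5}.
For l_f = 3: m_f ∈ {m_i−1, m_i, m_i+1} ∩ [−3, 3] = {-3, -2} → 2 states.
For l_f = 5: m_f ∈ {m_i−1, m_i, m_i+1} ∩ [−5, 5] = {-4, -3, -2} → 3 states.
Total: 5.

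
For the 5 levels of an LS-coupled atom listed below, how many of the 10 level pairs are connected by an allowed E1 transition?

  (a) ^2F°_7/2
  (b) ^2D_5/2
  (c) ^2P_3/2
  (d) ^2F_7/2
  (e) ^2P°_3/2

(a)–(b): allowed.
(a)–(c): forbidden (ΔL, ΔJ).
(a)–(d): allowed.
(a)–(e): forbidden (parity, ΔL, ΔJ).
(b)–(c): forbidden (parity).
(b)–(d): forbidden (parity).
(b)–(e): allowed.
(c)–(d): forbidden (parity, ΔL, ΔJ).
(c)–(e): allowed.
(d)–(e): forbidden (ΔL, ΔJ).
Allowed pairs: 4 of 10.

4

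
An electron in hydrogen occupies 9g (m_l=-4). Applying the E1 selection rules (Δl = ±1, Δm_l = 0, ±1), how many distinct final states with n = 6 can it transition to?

4

E1 requires Δl = ±1, so l_f ∈ {3, 5}; with 0 ≤ l_f ≤ n_f−1 = 5, the allowed l_f values are {3, 5}.
For l_f = 3: m_f ∈ {m_i−1, m_i, m_i+1} ∩ [−3, 3] = {-3} → 1 state.
For l_f = 5: m_f ∈ {m_i−1, m_i, m_i+1} ∩ [−5, 5] = {-5, -4, -3} → 3 states.
Total: 4.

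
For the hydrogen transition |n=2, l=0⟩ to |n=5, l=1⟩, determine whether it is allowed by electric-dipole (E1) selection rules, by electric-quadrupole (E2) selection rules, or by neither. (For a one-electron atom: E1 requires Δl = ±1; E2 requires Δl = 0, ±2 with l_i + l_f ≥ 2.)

Δl = 1 − 0 = +1; l_i + l_f = 1.
E1 (Δl = ±1): satisfied.
E2 (Δl = 0,±2, l_i+l_f ≥ 2): not satisfied.

E1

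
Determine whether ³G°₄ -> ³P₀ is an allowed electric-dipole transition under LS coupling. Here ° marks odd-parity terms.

forbidden

Reading off the term symbols: S 1→1, L 4→1, J 4→0, parity odd→even.
Parity must change: odd → even — passes.
ΔS = 0: S: 1 → 1 — passes.
ΔL = 0, ±1 (not L=0↔0): L: 4 → 1, ΔL = -3 — fails.
ΔJ = 0, ±1 (not J=0↔0): J: 4 → 0, ΔJ = -4 — fails.
Rule(s) violated: ΔL, ΔJ.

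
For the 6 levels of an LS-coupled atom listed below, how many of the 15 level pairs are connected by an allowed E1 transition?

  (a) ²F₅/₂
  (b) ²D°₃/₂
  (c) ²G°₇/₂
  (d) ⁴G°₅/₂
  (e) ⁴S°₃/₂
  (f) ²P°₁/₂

2

(a)–(b): allowed.
(a)–(c): allowed.
(a)–(d): forbidden (ΔS).
(a)–(e): forbidden (ΔS, ΔL).
(a)–(f): forbidden (ΔL, ΔJ).
(b)–(c): forbidden (parity, ΔL, ΔJ).
(b)–(d): forbidden (parity, ΔS, ΔL).
(b)–(e): forbidden (parity, ΔS, ΔL).
(b)–(f): forbidden (parity).
(c)–(d): forbidden (parity, ΔS).
(c)–(e): forbidden (parity, ΔS, ΔL, ΔJ).
(c)–(f): forbidden (parity, ΔL, ΔJ).
(d)–(e): forbidden (parity, ΔL).
(d)–(f): forbidden (parity, ΔS, ΔL, ΔJ).
(e)–(f): forbidden (parity, ΔS).
Allowed pairs: 2 of 15.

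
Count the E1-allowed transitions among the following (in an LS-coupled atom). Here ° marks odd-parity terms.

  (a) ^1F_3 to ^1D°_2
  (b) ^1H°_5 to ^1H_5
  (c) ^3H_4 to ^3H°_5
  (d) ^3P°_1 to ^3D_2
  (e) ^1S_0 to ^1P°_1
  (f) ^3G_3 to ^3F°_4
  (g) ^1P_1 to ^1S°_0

7

(a) allowed
(b) allowed
(c) allowed
(d) allowed
(e) allowed
(f) allowed
(g) allowed
Total allowed: 7 of 7.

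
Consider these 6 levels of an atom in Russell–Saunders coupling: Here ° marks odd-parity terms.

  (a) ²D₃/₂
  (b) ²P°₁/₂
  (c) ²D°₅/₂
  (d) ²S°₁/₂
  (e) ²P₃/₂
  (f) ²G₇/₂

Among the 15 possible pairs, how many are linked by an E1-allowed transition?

5

(a)–(b): allowed.
(a)–(c): allowed.
(a)–(d): forbidden (ΔL).
(a)–(e): forbidden (parity).
(a)–(f): forbidden (parity, ΔL, ΔJ).
(b)–(c): forbidden (parity, ΔJ).
(b)–(d): forbidden (parity).
(b)–(e): allowed.
(b)–(f): forbidden (ΔL, ΔJ).
(c)–(d): forbidden (parity, ΔL, ΔJ).
(c)–(e): allowed.
(c)–(f): forbidden (ΔL).
(d)–(e): allowed.
(d)–(f): forbidden (ΔL, ΔJ).
(e)–(f): forbidden (parity, ΔL, ΔJ).
Allowed pairs: 5 of 15.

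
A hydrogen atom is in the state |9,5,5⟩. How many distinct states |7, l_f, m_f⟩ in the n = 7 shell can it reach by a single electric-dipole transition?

4

E1 requires Δl = ±1, so l_f ∈ {4, 6}; with 0 ≤ l_f ≤ n_f−1 = 6, the allowed l_f values are {4, 6}.
For l_f = 4: m_f ∈ {m_i−1, m_i, m_i+1} ∩ [−4, 4] = {4} → 1 state.
For l_f = 6: m_f ∈ {m_i−1, m_i, m_i+1} ∩ [−6, 6] = {4, 5, 6} → 3 states.
Total: 4.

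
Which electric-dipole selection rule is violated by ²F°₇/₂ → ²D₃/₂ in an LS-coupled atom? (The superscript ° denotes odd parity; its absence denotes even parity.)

Initial level: S=1/2, L=3, J=7/2, parity odd. Final level: S=1/2, L=2, J=3/2, parity even.
Parity must change: odd → even — passes.
ΔS = 0: S: 1/2 → 1/2 — passes.
ΔL = 0, ±1 (not L=0↔0): L: 3 → 2, ΔL = -1 — passes.
ΔJ = 0, ±1 (not J=0↔0): J: 7/2 → 3/2, ΔJ = -2 — fails.

the ΔJ = 0, ±1 rule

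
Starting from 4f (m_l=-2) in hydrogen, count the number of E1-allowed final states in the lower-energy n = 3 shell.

2

E1 requires Δl = ±1, so l_f ∈ {2, 4}; with 0 ≤ l_f ≤ n_f−1 = 2, the allowed l_f values are {2}.
For l_f = 2: m_f ∈ {m_i−1, m_i, m_i+1} ∩ [−2, 2] = {-2, -1} → 2 states.
Total: 2.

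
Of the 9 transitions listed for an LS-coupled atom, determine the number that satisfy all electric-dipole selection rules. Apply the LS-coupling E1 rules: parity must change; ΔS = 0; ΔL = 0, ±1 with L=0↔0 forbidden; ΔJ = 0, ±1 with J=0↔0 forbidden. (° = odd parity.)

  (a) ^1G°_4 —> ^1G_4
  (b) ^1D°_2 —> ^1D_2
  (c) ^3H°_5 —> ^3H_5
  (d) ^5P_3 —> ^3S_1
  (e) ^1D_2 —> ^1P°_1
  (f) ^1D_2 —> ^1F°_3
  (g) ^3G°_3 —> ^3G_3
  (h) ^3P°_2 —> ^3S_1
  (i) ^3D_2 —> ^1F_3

(a) allowed
(b) allowed
(c) allowed
(d) forbidden (parity, ΔS, ΔJ fail)
(e) allowed
(f) allowed
(g) allowed
(h) allowed
(i) forbidden (parity, ΔS fail)
Total allowed: 7 of 9.

7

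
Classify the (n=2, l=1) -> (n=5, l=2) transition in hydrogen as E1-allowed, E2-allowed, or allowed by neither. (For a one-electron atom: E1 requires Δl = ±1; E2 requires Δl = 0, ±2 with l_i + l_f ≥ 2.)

E1

Δl = 2 − 1 = +1; l_i + l_f = 3.
E1 (Δl = ±1): satisfied.
E2 (Δl = 0,±2, l_i+l_f ≥ 2): not satisfied.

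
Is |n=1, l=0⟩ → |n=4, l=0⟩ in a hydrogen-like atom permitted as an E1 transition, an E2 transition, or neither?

neither

Δl = 0 − 0 = +0; l_i + l_f = 0.
E1 (Δl = ±1): not satisfied.
E2 (Δl = 0,±2, l_i+l_f ≥ 2): not satisfied.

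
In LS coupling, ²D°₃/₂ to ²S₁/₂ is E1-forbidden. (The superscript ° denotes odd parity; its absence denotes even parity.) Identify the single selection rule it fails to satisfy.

Parity must change: odd → even — passes.
ΔS = 0: S: 1/2 → 1/2 — passes.
ΔL = 0, ±1 (not L=0↔0): L: 2 → 0, ΔL = -2 — fails.
ΔJ = 0, ±1 (not J=0↔0): J: 3/2 → 1/2, ΔJ = -1 — passes.

the ΔL = 0, ±1 rule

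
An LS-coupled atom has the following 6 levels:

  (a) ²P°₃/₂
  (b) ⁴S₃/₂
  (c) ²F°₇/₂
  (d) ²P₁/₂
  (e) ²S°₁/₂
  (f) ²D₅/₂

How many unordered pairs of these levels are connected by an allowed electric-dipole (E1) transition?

4

(a)–(b): forbidden (ΔS).
(a)–(c): forbidden (parity, ΔL, ΔJ).
(a)–(d): allowed.
(a)–(e): forbidden (parity).
(a)–(f): allowed.
(b)–(c): forbidden (ΔS, ΔL, ΔJ).
(b)–(d): forbidden (parity, ΔS).
(b)–(e): forbidden (ΔS, ΔL).
(b)–(f): forbidden (parity, ΔS, ΔL).
(c)–(d): forbidden (ΔL, ΔJ).
(c)–(e): forbidden (parity, ΔL, ΔJ).
(c)–(f): allowed.
(d)–(e): allowed.
(d)–(f): forbidden (parity, ΔJ).
(e)–(f): forbidden (ΔL, ΔJ).
Allowed pairs: 4 of 15.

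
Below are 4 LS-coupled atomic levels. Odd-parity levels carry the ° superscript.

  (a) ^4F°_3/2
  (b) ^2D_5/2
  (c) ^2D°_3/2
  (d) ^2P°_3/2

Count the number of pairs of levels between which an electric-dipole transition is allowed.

2

(a)–(b): forbidden (ΔS).
(a)–(c): forbidden (parity, ΔS).
(a)–(d): forbidden (parity, ΔS, ΔL).
(b)–(c): allowed.
(b)–(d): allowed.
(c)–(d): forbidden (parity).
Allowed pairs: 2 of 6.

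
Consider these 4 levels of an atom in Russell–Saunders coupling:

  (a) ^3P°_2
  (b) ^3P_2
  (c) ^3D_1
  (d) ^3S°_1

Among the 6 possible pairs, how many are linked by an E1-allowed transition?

(a)–(b): allowed.
(a)–(c): allowed.
(a)–(d): forbidden (parity).
(b)–(c): forbidden (parity).
(b)–(d): allowed.
(c)–(d): forbidden (ΔL).
Allowed pairs: 3 of 6.

3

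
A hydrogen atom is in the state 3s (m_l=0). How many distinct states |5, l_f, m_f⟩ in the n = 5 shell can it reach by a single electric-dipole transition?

E1 requires Δl = ±1, so l_f ∈ {-1, 1}; with 0 ≤ l_f ≤ n_f−1 = 4, the allowed l_f values are {1}.
For l_f = 1: m_f ∈ {m_i−1, m_i, m_i+1} ∩ [−1, 1] = {-1, 0, 1} → 3 states.
Total: 3.

3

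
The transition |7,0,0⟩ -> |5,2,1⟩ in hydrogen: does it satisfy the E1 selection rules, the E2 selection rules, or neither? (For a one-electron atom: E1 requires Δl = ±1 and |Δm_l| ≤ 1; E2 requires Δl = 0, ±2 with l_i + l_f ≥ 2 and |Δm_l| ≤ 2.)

E2

Δl = 2 − 0 = +2; l_i + l_f = 2.
Δm_l = +1.
E1 (Δl = ±1, |Δm_l| ≤ 1): not satisfied.
E2 (Δl = 0,±2, l_i+l_f ≥ 2, |Δm_l| ≤ 2): satisfied.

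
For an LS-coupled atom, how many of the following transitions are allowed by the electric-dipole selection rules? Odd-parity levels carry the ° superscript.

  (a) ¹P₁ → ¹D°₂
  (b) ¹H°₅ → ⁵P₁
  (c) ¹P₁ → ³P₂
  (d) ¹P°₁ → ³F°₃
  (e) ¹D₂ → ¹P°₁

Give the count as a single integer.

2

(a) allowed
(b) forbidden (ΔS, ΔL, ΔJ fail)
(c) forbidden (parity, ΔS fail)
(d) forbidden (parity, ΔS, ΔL, ΔJ fail)
(e) allowed
Total allowed: 2 of 5.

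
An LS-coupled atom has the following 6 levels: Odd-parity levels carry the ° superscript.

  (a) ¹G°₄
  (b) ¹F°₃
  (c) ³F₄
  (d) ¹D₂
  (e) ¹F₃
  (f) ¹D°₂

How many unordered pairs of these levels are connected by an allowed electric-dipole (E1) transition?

(a)–(b): forbidden (parity).
(a)–(c): forbidden (ΔS).
(a)–(d): forbidden (ΔL, ΔJ).
(a)–(e): allowed.
(a)–(f): forbidden (parity, ΔL, ΔJ).
(b)–(c): forbidden (ΔS).
(b)–(d): allowed.
(b)–(e): allowed.
(b)–(f): forbidden (parity).
(c)–(d): forbidden (parity, ΔS, ΔJ).
(c)–(e): forbidden (parity, ΔS).
(c)–(f): forbidden (ΔS, ΔJ).
(d)–(e): forbidden (parity).
(d)–(f): allowed.
(e)–(f): allowed.
Allowed pairs: 5 of 15.

5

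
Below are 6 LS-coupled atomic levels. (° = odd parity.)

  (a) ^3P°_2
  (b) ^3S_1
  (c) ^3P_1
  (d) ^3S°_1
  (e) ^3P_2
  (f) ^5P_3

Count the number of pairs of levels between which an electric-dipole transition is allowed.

(a)–(b): allowed.
(a)–(c): allowed.
(a)–(d): forbidden (parity).
(a)–(e): allowed.
(a)–(f): forbidden (ΔS).
(b)–(c): forbidden (parity).
(b)–(d): forbidden (ΔL).
(b)–(e): forbidden (parity).
(b)–(f): forbidden (parity, ΔS, ΔJ).
(c)–(d): allowed.
(c)–(e): forbidden (parity).
(c)–(f): forbidden (parity, ΔS, ΔJ).
(d)–(e): allowed.
(d)–(f): forbidden (ΔS, ΔJ).
(e)–(f): forbidden (parity, ΔS).
Allowed pairs: 5 of 15.

5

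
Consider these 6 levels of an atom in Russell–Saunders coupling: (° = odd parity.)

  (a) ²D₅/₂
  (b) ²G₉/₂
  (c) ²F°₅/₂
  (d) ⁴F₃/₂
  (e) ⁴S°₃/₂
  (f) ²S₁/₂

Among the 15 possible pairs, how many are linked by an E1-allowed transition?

(a)–(b): forbidden (parity, ΔL, ΔJ).
(a)–(c): allowed.
(a)–(d): forbidden (parity, ΔS).
(a)–(e): forbidden (ΔS, ΔL).
(a)–(f): forbidden (parity, ΔL, ΔJ).
(b)–(c): forbidden (ΔJ).
(b)–(d): forbidden (parity, ΔS, ΔJ).
(b)–(e): forbidden (ΔS, ΔL, ΔJ).
(b)–(f): forbidden (parity, ΔL, ΔJ).
(c)–(d): forbidden (ΔS).
(c)–(e): forbidden (parity, ΔS, ΔL).
(c)–(f): forbidden (ΔL, ΔJ).
(d)–(e): forbidden (ΔL).
(d)–(f): forbidden (parity, ΔS, ΔL).
(e)–(f): forbidden (ΔS, ΔL).
Allowed pairs: 1 of 15.

1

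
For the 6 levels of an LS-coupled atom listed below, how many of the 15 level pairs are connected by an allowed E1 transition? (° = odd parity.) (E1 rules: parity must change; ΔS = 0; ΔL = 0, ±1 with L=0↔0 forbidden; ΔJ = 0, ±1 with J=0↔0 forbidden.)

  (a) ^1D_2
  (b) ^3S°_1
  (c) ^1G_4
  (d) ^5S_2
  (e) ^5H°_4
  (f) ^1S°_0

(a)–(b): forbidden (ΔS, ΔL).
(a)–(c): forbidden (parity, ΔL, ΔJ).
(a)–(d): forbidden (parity, ΔS, ΔL).
(a)–(e): forbidden (ΔS, ΔL, ΔJ).
(a)–(f): forbidden (ΔL, ΔJ).
(b)–(c): forbidden (ΔS, ΔL, ΔJ).
(b)–(d): forbidden (ΔS, ΔL).
(b)–(e): forbidden (parity, ΔS, ΔL, ΔJ).
(b)–(f): forbidden (parity, ΔS, ΔL).
(c)–(d): forbidden (parity, ΔS, ΔL, ΔJ).
(c)–(e): forbidden (ΔS).
(c)–(f): forbidden (ΔL, ΔJ).
(d)–(e): forbidden (ΔL, ΔJ).
(d)–(f): forbidden (ΔS, ΔL, ΔJ).
(e)–(f): forbidden (parity, ΔS, ΔL, ΔJ).
Allowed pairs: 0 of 15.

0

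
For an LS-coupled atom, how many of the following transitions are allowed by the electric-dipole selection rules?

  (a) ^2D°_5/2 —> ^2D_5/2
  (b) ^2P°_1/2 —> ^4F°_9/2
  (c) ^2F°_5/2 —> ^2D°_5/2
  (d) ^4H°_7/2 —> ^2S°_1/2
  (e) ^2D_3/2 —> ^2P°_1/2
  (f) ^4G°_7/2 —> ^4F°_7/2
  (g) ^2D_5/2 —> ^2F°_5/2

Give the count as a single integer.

(a) allowed
(b) forbidden (parity, ΔS, ΔL, ΔJ fail)
(c) forbidden (parity fails)
(d) forbidden (parity, ΔS, ΔL, ΔJ fail)
(e) allowed
(f) forbidden (parity fails)
(g) allowed
Total allowed: 3 of 7.

3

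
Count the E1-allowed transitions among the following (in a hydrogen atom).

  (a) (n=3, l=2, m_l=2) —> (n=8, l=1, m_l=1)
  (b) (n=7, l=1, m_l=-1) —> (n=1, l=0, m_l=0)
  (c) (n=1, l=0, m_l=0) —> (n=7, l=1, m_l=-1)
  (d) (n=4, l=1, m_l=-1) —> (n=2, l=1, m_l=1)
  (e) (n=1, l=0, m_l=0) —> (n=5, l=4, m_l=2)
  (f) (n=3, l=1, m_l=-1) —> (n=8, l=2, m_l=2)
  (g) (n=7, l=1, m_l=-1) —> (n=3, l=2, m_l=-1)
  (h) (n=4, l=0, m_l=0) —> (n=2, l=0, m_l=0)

(a) allowed
(b) allowed
(c) allowed
(d) forbidden — Δl = +0 (E1 requires Δl = ±1); Δm_l = +2 (E1 requires Δm_l = 0, ±1)
(e) forbidden — Δl = +4 (E1 requires Δl = ±1); Δm_l = +2 (E1 requires Δm_l = 0, ±1)
(f) forbidden — Δm_l = +3 (E1 requires Δm_l = 0, ±1)
(g) allowed
(h) forbidden — Δl = +0 (E1 requires Δl = ±1)
Total allowed: 4 of 8.

4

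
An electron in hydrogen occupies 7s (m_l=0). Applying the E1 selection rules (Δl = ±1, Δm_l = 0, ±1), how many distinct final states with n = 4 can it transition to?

3

E1 requires Δl = ±1, so l_f ∈ {-1, 1}; with 0 ≤ l_f ≤ n_f−1 = 3, the allowed l_f values are {1}.
For l_f = 1: m_f ∈ {m_i−1, m_i, m_i+1} ∩ [−1, 1] = {-1, 0, 1} → 3 states.
Total: 3.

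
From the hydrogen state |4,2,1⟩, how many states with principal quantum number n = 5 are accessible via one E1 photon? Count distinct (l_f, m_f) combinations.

5

E1 requires Δl = ±1, so l_f ∈ {1, 3}; with 0 ≤ l_f ≤ n_f−1 = 4, the allowed l_f values are {1, 3}.
For l_f = 1: m_f ∈ {m_i−1, m_i, m_i+1} ∩ [−1, 1] = {0, 1} → 2 states.
For l_f = 3: m_f ∈ {m_i−1, m_i, m_i+1} ∩ [−3, 3] = {0, 1, 2} → 3 states.
Total: 5.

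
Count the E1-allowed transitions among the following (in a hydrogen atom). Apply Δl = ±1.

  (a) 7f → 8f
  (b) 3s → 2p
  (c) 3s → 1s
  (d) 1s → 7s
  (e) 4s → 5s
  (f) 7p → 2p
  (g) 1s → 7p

2

(a) forbidden — Δl = +0 (E1 requires Δl = ±1)
(b) allowed
(c) forbidden — Δl = +0 (E1 requires Δl = ±1)
(d) forbidden — Δl = +0 (E1 requires Δl = ±1)
(e) forbidden — Δl = +0 (E1 requires Δl = ±1)
(f) forbidden — Δl = +0 (E1 requires Δl = ±1)
(g) allowed
Total allowed: 2 of 7.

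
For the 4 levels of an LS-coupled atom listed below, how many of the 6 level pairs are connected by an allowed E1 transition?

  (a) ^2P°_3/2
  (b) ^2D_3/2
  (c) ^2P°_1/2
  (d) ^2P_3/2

4

(a)–(b): allowed.
(a)–(c): forbidden (parity).
(a)–(d): allowed.
(b)–(c): allowed.
(b)–(d): forbidden (parity).
(c)–(d): allowed.
Allowed pairs: 4 of 6.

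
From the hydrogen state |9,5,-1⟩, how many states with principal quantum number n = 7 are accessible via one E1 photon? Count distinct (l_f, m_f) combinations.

6

E1 requires Δl = ±1, so l_f ∈ {4, 6}; with 0 ≤ l_f ≤ n_f−1 = 6, the allowed l_f values are {4, 6}.
For l_f = 4: m_f ∈ {m_i−1, m_i, m_i+1} ∩ [−4, 4] = {-2, -1, 0} → 3 states.
For l_f = 6: m_f ∈ {m_i−1, m_i, m_i+1} ∩ [−6, 6] = {-2, -1, 0} → 3 states.
Total: 6.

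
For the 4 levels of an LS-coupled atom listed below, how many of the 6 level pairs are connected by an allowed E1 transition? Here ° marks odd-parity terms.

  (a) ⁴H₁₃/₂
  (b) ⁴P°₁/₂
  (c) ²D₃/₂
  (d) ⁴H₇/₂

(a)–(b): forbidden (ΔL, ΔJ).
(a)–(c): forbidden (parity, ΔS, ΔL, ΔJ).
(a)–(d): forbidden (parity, ΔJ).
(b)–(c): forbidden (ΔS).
(b)–(d): forbidden (ΔL, ΔJ).
(c)–(d): forbidden (parity, ΔS, ΔL, ΔJ).
Allowed pairs: 0 of 6.

0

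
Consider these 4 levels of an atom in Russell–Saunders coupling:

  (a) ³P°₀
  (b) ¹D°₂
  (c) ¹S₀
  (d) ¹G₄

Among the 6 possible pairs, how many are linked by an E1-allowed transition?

(a)–(b): forbidden (parity, ΔS, ΔJ).
(a)–(c): forbidden (ΔS, ΔJ).
(a)–(d): forbidden (ΔS, ΔL, ΔJ).
(b)–(c): forbidden (ΔL, ΔJ).
(b)–(d): forbidden (ΔL, ΔJ).
(c)–(d): forbidden (parity, ΔL, ΔJ).
Allowed pairs: 0 of 6.

0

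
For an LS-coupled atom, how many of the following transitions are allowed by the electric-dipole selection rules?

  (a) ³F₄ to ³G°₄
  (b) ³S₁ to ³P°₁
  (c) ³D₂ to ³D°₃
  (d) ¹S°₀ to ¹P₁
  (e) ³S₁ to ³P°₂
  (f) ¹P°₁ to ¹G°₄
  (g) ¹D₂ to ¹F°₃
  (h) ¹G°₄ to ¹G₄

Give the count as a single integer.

7

(a) allowed
(b) allowed
(c) allowed
(d) allowed
(e) allowed
(f) forbidden (parity, ΔL, ΔJ fail)
(g) allowed
(h) allowed
Total allowed: 7 of 8.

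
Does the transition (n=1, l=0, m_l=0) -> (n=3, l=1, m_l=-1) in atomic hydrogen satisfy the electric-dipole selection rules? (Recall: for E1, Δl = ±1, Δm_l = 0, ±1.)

Initial l = 0, final l = 1, so Δl = +1. E1 requires Δl = ±1: ok.
m_l: 0 → -1 (Δm_l = -1). |Δm_l| ≤ 1 ok.
All E1 selection rules are satisfied.

allowed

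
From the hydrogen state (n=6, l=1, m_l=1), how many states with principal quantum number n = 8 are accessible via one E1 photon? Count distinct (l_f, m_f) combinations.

E1 requires Δl = ±1, so l_f ∈ {0, 2}; with 0 ≤ l_f ≤ n_f−1 = 7, the allowed l_f values are {0, 2}.
For l_f = 0: m_f ∈ {m_i−1, m_i, m_i+1} ∩ [−0, 0] = {0} → 1 state.
For l_f = 2: m_f ∈ {m_i−1, m_i, m_i+1} ∩ [−2, 2] = {0, 1, 2} → 3 states.
Total: 4.

4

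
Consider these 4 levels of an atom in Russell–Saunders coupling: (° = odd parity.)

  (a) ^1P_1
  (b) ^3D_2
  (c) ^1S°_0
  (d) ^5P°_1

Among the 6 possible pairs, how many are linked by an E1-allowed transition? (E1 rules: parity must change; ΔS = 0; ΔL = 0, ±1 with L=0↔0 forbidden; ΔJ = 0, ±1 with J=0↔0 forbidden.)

(a)–(b): forbidden (parity, ΔS).
(a)–(c): allowed.
(a)–(d): forbidden (ΔS).
(b)–(c): forbidden (ΔS, ΔL, ΔJ).
(b)–(d): forbidden (ΔS).
(c)–(d): forbidden (parity, ΔS).
Allowed pairs: 1 of 6.

1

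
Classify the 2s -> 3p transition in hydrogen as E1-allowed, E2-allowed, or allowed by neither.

Δl = 1 − 0 = +1; l_i + l_f = 1.
E1 (Δl = ±1): satisfied.
E2 (Δl = 0,±2, l_i+l_f ≥ 2): not satisfied.

E1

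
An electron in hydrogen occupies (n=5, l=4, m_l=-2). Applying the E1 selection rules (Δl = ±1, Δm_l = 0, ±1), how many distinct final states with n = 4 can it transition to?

E1 requires Δl = ±1, so l_f ∈ {3, 5}; with 0 ≤ l_f ≤ n_f−1 = 3, the allowed l_f values are {3}.
For l_f = 3: m_f ∈ {m_i−1, m_i, m_i+1} ∩ [−3, 3] = {-3, -2, -1} → 3 states.
Total: 3.

3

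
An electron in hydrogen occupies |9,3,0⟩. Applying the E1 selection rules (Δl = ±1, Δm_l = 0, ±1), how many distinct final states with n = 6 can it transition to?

E1 requires Δl = ±1, so l_f ∈ {2, 4}; with 0 ≤ l_f ≤ n_f−1 = 5, the allowed l_f values are {2, 4}.
For l_f = 2: m_f ∈ {m_i−1, m_i, m_i+1} ∩ [−2, 2] = {-1, 0, 1} → 3 states.
For l_f = 4: m_f ∈ {m_i−1, m_i, m_i+1} ∩ [−4, 4] = {-1, 0, 1} → 3 states.
Total: 6.

6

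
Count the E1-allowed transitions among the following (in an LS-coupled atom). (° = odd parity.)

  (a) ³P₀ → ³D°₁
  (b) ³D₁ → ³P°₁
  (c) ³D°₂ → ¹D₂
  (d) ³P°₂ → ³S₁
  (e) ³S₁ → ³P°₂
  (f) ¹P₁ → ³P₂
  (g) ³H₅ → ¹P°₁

4

(a) allowed
(b) allowed
(c) forbidden (ΔS fails)
(d) allowed
(e) allowed
(f) forbidden (parity, ΔS fail)
(g) forbidden (ΔS, ΔL, ΔJ fail)
Total allowed: 4 of 7.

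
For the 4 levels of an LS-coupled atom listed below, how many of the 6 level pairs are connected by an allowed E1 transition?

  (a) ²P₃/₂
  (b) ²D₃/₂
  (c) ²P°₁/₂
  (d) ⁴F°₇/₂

2

(a)–(b): forbidden (parity).
(a)–(c): allowed.
(a)–(d): forbidden (ΔS, ΔL, ΔJ).
(b)–(c): allowed.
(b)–(d): forbidden (ΔS, ΔJ).
(c)–(d): forbidden (parity, ΔS, ΔL, ΔJ).
Allowed pairs: 2 of 6.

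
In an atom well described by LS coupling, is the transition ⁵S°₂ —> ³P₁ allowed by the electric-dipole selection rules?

forbidden

Parity must change: odd → even — satisfied.
ΔS = 0: S: 2 → 1 — violated.
ΔL = 0, ±1 (not L=0↔0): L: 0 → 1, ΔL = +1 — satisfied.
ΔJ = 0, ±1 (not J=0↔0): J: 2 → 1, ΔJ = -1 — satisfied.
Rule(s) violated: ΔS.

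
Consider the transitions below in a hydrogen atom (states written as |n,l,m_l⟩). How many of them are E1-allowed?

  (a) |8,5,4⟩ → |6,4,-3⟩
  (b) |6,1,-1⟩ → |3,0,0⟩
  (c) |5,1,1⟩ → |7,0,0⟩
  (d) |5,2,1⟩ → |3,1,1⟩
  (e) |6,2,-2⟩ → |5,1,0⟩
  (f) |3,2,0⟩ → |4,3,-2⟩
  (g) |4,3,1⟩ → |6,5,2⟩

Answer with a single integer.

3

(a) forbidden — Δm_l = -7 (E1 requires Δm_l = 0, ±1)
(b) allowed
(c) allowed
(d) allowed
(e) forbidden — Δm_l = +2 (E1 requires Δm_l = 0, ±1)
(f) forbidden — Δm_l = -2 (E1 requires Δm_l = 0, ±1)
(g) forbidden — Δl = +2 (E1 requires Δl = ±1)
Total allowed: 3 of 7.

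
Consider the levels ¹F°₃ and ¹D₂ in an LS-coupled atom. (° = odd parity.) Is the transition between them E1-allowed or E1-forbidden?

Parity must change: odd → even — passes.
ΔS = 0: S: 0 → 0 — passes.
ΔL = 0, ±1 (not L=0↔0): L: 3 → 2, ΔL = -1 — passes.
ΔJ = 0, ±1 (not J=0↔0): J: 3 → 2, ΔJ = -1 — passes.
All four E1 rules are satisfied.

allowed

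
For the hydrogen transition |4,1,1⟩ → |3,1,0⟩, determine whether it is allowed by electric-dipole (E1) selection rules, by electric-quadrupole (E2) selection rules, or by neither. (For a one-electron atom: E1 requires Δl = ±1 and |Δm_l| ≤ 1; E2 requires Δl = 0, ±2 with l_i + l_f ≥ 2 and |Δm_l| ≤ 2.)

E2

Δl = 1 − 1 = +0; l_i + l_f = 2.
Δm_l = -1.
E1 (Δl = ±1, |Δm_l| ≤ 1): not satisfied.
E2 (Δl = 0,±2, l_i+l_f ≥ 2, |Δm_l| ≤ 2): satisfied.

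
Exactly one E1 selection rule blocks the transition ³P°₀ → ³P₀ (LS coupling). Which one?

the J=0 ↔ J=0 exclusion

Reading off the term symbols: S 1→1, L 1→1, J 0→0, parity odd→even.
Parity must change: odd → even — ✓.
ΔL = 0, ±1 (not L=0↔0): L: 1 → 1, ΔL = +0 — ✓.
ΔS = 0: S: 1 → 1 — ✓.
ΔJ = 0, ±1 (not J=0↔0): J: 0 → 0, ΔJ = +0 — ✗.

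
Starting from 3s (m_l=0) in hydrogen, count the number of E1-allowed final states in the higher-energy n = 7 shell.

3

E1 requires Δl = ±1, so l_f ∈ {-1, 1}; with 0 ≤ l_f ≤ n_f−1 = 6, the allowed l_f values are {1}.
For l_f = 1: m_f ∈ {m_i−1, m_i, m_i+1} ∩ [−1, 1] = {-1, 0, 1} → 3 states.
Total: 3.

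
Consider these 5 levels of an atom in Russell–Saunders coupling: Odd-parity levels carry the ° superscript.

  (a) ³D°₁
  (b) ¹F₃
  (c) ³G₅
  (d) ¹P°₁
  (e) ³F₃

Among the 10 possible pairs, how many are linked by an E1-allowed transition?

(a)–(b): forbidden (ΔS, ΔJ).
(a)–(c): forbidden (ΔL, ΔJ).
(a)–(d): forbidden (parity, ΔS).
(a)–(e): forbidden (ΔJ).
(b)–(c): forbidden (parity, ΔS, ΔJ).
(b)–(d): forbidden (ΔL, ΔJ).
(b)–(e): forbidden (parity, ΔS).
(c)–(d): forbidden (ΔS, ΔL, ΔJ).
(c)–(e): forbidden (parity, ΔJ).
(d)–(e): forbidden (ΔS, ΔL, ΔJ).
Allowed pairs: 0 of 10.

0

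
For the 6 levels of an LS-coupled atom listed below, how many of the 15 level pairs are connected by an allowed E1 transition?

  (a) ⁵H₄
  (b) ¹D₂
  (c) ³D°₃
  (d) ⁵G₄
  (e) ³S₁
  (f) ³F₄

1

(a)–(b): forbidden (parity, ΔS, ΔL, ΔJ).
(a)–(c): forbidden (ΔS, ΔL).
(a)–(d): forbidden (parity).
(a)–(e): forbidden (parity, ΔS, ΔL, ΔJ).
(a)–(f): forbidden (parity, ΔS, ΔL).
(b)–(c): forbidden (ΔS).
(b)–(d): forbidden (parity, ΔS, ΔL, ΔJ).
(b)–(e): forbidden (parity, ΔS, ΔL).
(b)–(f): forbidden (parity, ΔS, ΔJ).
(c)–(d): forbidden (ΔS, ΔL).
(c)–(e): forbidden (ΔL, ΔJ).
(c)–(f): allowed.
(d)–(e): forbidden (parity, ΔS, ΔL, ΔJ).
(d)–(f): forbidden (parity, ΔS).
(e)–(f): forbidden (parity, ΔL, ΔJ).
Allowed pairs: 1 of 15.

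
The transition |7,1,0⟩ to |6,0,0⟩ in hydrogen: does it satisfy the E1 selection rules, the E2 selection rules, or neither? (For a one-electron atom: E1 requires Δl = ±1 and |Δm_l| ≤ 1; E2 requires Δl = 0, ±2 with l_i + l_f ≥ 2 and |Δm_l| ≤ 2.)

E1

Δl = 0 − 1 = -1; l_i + l_f = 1.
Δm_l = +0.
E1 (Δl = ±1, |Δm_l| ≤ 1): satisfied.
E2 (Δl = 0,±2, l_i+l_f ≥ 2, |Δm_l| ≤ 2): not satisfied.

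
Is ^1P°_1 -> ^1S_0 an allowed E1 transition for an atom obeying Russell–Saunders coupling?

allowed

Parity must change: odd → even — ok.
ΔS = 0: S: 0 → 0 — ok.
ΔL = 0, ±1 (not L=0↔0): L: 1 → 0, ΔL = -1 — ok.
ΔJ = 0, ±1 (not J=0↔0): J: 1 → 0, ΔJ = -1 — ok.
All four E1 rules are satisfied.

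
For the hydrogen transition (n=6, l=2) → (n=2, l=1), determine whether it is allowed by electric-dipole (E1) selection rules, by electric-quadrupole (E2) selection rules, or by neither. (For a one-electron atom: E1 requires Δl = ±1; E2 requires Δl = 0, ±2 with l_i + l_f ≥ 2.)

E1

Δl = 1 − 2 = -1; l_i + l_f = 3.
E1 (Δl = ±1): satisfied.
E2 (Δl = 0,±2, l_i+l_f ≥ 2): not satisfied.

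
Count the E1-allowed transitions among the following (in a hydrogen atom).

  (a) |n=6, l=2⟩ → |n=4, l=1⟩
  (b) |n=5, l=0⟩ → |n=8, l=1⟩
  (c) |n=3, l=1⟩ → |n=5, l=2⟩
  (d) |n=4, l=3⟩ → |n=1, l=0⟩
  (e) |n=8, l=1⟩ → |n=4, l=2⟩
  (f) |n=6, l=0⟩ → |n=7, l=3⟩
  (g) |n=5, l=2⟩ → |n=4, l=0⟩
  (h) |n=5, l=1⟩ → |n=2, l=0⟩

5

(a) allowed
(b) allowed
(c) allowed
(d) forbidden — Δl = -3 (E1 requires Δl = ±1)
(e) allowed
(f) forbidden — Δl = +3 (E1 requires Δl = ±1)
(g) forbidden — Δl = -2 (E1 requires Δl = ±1)
(h) allowed
Total allowed: 5 of 8.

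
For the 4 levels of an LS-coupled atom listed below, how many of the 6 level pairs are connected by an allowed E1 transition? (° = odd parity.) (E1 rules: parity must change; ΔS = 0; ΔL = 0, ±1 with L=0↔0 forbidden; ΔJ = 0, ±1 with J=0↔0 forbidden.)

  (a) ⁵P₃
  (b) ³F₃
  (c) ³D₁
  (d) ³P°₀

(a)–(b): forbidden (parity, ΔS, ΔL).
(a)–(c): forbidden (parity, ΔS, ΔJ).
(a)–(d): forbidden (ΔS, ΔJ).
(b)–(c): forbidden (parity, ΔJ).
(b)–(d): forbidden (ΔL, ΔJ).
(c)–(d): allowed.
Allowed pairs: 1 of 6.

1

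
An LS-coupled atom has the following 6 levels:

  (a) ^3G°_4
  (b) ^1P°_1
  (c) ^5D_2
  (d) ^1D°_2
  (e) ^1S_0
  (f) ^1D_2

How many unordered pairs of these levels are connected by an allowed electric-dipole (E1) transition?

(a)–(b): forbidden (parity, ΔS, ΔL, ΔJ).
(a)–(c): forbidden (ΔS, ΔL, ΔJ).
(a)–(d): forbidden (parity, ΔS, ΔL, ΔJ).
(a)–(e): forbidden (ΔS, ΔL, ΔJ).
(a)–(f): forbidden (ΔS, ΔL, ΔJ).
(b)–(c): forbidden (ΔS).
(b)–(d): forbidden (parity).
(b)–(e): allowed.
(b)–(f): allowed.
(c)–(d): forbidden (ΔS).
(c)–(e): forbidden (parity, ΔS, ΔL, ΔJ).
(c)–(f): forbidden (parity, ΔS).
(d)–(e): forbidden (ΔL, ΔJ).
(d)–(f): allowed.
(e)–(f): forbidden (parity, ΔL, ΔJ).
Allowed pairs: 3 of 15.

3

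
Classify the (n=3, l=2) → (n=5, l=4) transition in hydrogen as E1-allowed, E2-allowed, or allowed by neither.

E2

Δl = 4 − 2 = +2; l_i + l_f = 6.
E1 (Δl = ±1): not satisfied.
E2 (Δl = 0,±2, l_i+l_f ≥ 2): satisfied.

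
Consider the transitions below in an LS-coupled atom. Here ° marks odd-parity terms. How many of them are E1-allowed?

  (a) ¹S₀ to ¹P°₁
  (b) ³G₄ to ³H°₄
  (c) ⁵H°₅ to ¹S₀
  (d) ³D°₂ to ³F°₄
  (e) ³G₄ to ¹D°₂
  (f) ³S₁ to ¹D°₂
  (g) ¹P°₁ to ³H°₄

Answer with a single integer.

2

(a) allowed
(b) allowed
(c) forbidden (ΔS, ΔL, ΔJ fail)
(d) forbidden (parity, ΔJ fail)
(e) forbidden (ΔS, ΔL, ΔJ fail)
(f) forbidden (ΔS, ΔL fail)
(g) forbidden (parity, ΔS, ΔL, ΔJ fail)
Total allowed: 2 of 7.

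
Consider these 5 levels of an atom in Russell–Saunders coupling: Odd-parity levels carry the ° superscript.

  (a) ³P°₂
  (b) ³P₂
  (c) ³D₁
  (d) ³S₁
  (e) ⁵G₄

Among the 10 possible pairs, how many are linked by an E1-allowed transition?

(a)–(b): allowed.
(a)–(c): allowed.
(a)–(d): allowed.
(a)–(e): forbidden (ΔS, ΔL, ΔJ).
(b)–(c): forbidden (parity).
(b)–(d): forbidden (parity).
(b)–(e): forbidden (parity, ΔS, ΔL, ΔJ).
(c)–(d): forbidden (parity, ΔL).
(c)–(e): forbidden (parity, ΔS, ΔL, ΔJ).
(d)–(e): forbidden (parity, ΔS, ΔL, ΔJ).
Allowed pairs: 3 of 10.

3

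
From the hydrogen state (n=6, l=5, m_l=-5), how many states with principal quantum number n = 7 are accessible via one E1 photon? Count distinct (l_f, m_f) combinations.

E1 requires Δl = ±1, so l_f ∈ {4, 6}; with 0 ≤ l_f ≤ n_f−1 = 6, the allowed l_f values are {4, 6}.
For l_f = 4: m_f ∈ {m_i−1, m_i, m_i+1} ∩ [−4, 4] = {-4} → 1 state.
For l_f = 6: m_f ∈ {m_i−1, m_i, m_i+1} ∩ [−6, 6] = {-6, -5, -4} → 3 states.
Total: 4.

4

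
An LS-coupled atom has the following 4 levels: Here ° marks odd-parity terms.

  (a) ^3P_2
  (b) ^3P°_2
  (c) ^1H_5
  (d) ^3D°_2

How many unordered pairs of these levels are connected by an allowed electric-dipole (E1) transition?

(a)–(b): allowed.
(a)–(c): forbidden (parity, ΔS, ΔL, ΔJ).
(a)–(d): allowed.
(b)–(c): forbidden (ΔS, ΔL, ΔJ).
(b)–(d): forbidden (parity).
(c)–(d): forbidden (ΔS, ΔL, ΔJ).
Allowed pairs: 2 of 6.

2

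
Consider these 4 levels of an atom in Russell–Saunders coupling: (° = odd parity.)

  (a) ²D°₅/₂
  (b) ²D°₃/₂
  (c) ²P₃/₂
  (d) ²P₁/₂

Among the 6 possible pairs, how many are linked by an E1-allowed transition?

3

(a)–(b): forbidden (parity).
(a)–(c): allowed.
(a)–(d): forbidden (ΔJ).
(b)–(c): allowed.
(b)–(d): allowed.
(c)–(d): forbidden (parity).
Allowed pairs: 3 of 6.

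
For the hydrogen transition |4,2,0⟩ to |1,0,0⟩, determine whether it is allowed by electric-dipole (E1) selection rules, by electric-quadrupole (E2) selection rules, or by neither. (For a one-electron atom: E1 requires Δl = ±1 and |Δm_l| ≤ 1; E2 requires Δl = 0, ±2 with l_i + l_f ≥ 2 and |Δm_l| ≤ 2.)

Δl = 0 − 2 = -2; l_i + l_f = 2.
Δm_l = +0.
E1 (Δl = ±1, |Δm_l| ≤ 1): not satisfied.
E2 (Δl = 0,±2, l_i+l_f ≥ 2, |Δm_l| ≤ 2): satisfied.

E2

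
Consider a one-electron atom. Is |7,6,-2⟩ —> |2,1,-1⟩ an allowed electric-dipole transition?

forbidden

Initial l = 6, final l = 1, so Δl = -5. E1 requires Δl = ±1: fails.
m_l: -2 → -1 (Δm_l = +1). |Δm_l| ≤ 1 passes.
The transition is electric-dipole forbidden.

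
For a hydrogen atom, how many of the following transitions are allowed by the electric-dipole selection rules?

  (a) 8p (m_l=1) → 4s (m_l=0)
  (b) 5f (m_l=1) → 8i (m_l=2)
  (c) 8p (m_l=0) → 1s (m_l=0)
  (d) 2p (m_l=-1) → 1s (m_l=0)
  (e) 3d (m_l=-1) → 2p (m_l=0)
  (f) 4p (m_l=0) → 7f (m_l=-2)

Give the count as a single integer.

4

(a) allowed
(b) forbidden — Δl = +3 (E1 requires Δl = ±1)
(c) allowed
(d) allowed
(e) allowed
(f) forbidden — Δl = +2 (E1 requires Δl = ±1); Δm_l = -2 (E1 requires Δm_l = 0, ±1)
Total allowed: 4 of 6.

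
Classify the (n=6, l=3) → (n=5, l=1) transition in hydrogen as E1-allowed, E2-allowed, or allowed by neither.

E2

Δl = 1 − 3 = -2; l_i + l_f = 4.
E1 (Δl = ±1): not satisfied.
E2 (Δl = 0,±2, l_i+l_f ≥ 2): satisfied.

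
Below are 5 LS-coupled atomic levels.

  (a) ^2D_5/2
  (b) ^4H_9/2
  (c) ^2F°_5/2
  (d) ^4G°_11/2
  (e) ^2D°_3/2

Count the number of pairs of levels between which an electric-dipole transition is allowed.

(a)–(b): forbidden (parity, ΔS, ΔL, ΔJ).
(a)–(c): allowed.
(a)–(d): forbidden (ΔS, ΔL, ΔJ).
(a)–(e): allowed.
(b)–(c): forbidden (ΔS, ΔL, ΔJ).
(b)–(d): allowed.
(b)–(e): forbidden (ΔS, ΔL, ΔJ).
(c)–(d): forbidden (parity, ΔS, ΔJ).
(c)–(e): forbidden (parity).
(d)–(e): forbidden (parity, ΔS, ΔL, ΔJ).
Allowed pairs: 3 of 10.

3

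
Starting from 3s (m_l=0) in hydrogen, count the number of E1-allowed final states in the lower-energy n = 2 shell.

E1 requires Δl = ±1, so l_f ∈ {-1, 1}; with 0 ≤ l_f ≤ n_f−1 = 1, the allowed l_f values are {1}.
For l_f = 1: m_f ∈ {m_i−1, m_i, m_i+1} ∩ [−1, 1] = {-1, 0, 1} → 3 states.
Total: 3.

3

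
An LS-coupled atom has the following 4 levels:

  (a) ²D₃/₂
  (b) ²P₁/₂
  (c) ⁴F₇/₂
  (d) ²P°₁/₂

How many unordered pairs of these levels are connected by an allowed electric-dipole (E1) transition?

2

(a)–(b): forbidden (parity).
(a)–(c): forbidden (parity, ΔS, ΔJ).
(a)–(d): allowed.
(b)–(c): forbidden (parity, ΔS, ΔL, ΔJ).
(b)–(d): allowed.
(c)–(d): forbidden (ΔS, ΔL, ΔJ).
Allowed pairs: 2 of 6.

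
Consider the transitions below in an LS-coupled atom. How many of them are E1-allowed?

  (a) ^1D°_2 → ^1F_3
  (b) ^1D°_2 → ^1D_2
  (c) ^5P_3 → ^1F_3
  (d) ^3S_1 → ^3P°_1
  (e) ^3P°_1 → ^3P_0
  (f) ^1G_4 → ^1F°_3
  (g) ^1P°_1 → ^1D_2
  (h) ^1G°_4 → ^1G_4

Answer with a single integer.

(a) allowed
(b) allowed
(c) forbidden (parity, ΔS, ΔL fail)
(d) allowed
(e) allowed
(f) allowed
(g) allowed
(h) allowed
Total allowed: 7 of 8.

7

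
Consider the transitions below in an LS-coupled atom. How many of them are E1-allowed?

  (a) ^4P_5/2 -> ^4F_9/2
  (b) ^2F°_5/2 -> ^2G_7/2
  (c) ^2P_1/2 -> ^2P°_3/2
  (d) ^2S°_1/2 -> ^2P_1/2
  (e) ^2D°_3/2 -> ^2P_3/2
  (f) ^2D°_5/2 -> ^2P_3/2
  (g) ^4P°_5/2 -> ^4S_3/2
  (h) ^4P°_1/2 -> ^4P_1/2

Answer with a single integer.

(a) forbidden (parity, ΔL, ΔJ fail)
(b) allowed
(c) allowed
(d) allowed
(e) allowed
(f) allowed
(g) allowed
(h) allowed
Total allowed: 7 of 8.

7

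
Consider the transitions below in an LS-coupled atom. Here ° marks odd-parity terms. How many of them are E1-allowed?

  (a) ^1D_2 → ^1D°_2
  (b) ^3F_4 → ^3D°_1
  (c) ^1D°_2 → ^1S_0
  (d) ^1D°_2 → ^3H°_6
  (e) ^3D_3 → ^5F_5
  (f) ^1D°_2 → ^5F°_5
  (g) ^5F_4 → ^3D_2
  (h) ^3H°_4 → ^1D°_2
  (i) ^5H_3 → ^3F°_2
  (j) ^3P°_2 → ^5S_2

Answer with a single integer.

(a) allowed
(b) forbidden (ΔJ fails)
(c) forbidden (ΔL, ΔJ fail)
(d) forbidden (parity, ΔS, ΔL, ΔJ fail)
(e) forbidden (parity, ΔS, ΔJ fail)
(f) forbidden (parity, ΔS, ΔJ fail)
(g) forbidden (parity, ΔS, ΔJ fail)
(h) forbidden (parity, ΔS, ΔL, ΔJ fail)
(i) forbidden (ΔS, ΔL fail)
(j) forbidden (ΔS fails)
Total allowed: 1 of 10.

1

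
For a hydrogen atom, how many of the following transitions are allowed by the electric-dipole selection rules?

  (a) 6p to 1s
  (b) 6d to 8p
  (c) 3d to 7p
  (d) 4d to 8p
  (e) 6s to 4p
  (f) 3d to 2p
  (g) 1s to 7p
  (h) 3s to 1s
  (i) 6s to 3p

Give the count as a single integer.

8

(a) allowed
(b) allowed
(c) allowed
(d) allowed
(e) allowed
(f) allowed
(g) allowed
(h) forbidden — Δl = +0 (E1 requires Δl = ±1)
(i) allowed
Total allowed: 8 of 9.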